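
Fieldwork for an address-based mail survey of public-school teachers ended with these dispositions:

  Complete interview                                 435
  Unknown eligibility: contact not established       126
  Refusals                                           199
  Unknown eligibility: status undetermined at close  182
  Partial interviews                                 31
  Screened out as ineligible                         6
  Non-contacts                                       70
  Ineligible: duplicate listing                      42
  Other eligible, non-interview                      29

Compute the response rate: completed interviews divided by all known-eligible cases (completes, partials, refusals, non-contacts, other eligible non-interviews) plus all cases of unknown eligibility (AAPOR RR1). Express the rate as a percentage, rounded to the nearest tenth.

Unknown eligibility = 126 + 182 = 308
Ineligible = 6 + 42 = 48
Top → 435
Denominator → 435 + 31 + 199 + 70 + 29 + 308 = 1072
RR1 = 435 / 1072 = 0.4058

40.6%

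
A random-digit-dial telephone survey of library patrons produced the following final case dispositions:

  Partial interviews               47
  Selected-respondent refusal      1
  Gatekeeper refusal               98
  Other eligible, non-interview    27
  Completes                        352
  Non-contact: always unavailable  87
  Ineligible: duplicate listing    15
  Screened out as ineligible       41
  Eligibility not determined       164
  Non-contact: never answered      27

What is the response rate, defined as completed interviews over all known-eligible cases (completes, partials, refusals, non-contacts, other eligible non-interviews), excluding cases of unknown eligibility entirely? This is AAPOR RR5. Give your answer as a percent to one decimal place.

55.1%

Declined to participate = 98 + 1 = 99
No answer / not reached = 27 + 87 = 114
Out of scope = 41 + 15 = 56
Numerator → 352
Denominator → 352 + 47 + 99 + 114 + 27 = 639
RR5 = 352 / 639 = 0.5509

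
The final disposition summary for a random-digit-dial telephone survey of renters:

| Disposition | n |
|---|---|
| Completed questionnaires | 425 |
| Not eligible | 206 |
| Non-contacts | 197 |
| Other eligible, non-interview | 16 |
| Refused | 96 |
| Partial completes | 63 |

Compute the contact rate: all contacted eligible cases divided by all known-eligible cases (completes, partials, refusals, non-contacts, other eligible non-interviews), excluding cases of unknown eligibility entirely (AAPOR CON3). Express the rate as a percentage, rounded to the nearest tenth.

75.3%

Numerator = 425 + 63 + 96 + 16 = 600
Denominator = 425 + 63 + 96 + 197 + 16 = 797
CON3 = 600 / 797 = 0.7528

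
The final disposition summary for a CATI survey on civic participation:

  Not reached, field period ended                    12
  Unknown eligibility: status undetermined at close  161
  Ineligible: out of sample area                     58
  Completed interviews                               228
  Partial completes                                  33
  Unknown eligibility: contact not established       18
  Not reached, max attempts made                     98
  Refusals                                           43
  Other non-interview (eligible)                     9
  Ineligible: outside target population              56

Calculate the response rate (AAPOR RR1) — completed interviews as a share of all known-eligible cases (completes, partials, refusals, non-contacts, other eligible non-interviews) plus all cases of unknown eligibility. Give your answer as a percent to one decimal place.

Never reached = 12 + 98 = 110
Unknown eligibility = 18 + 161 = 179
Not eligible = 56 + 58 = 114
Top = 228
Denominator = 228 + 33 + 43 + 110 + 9 + 179 = 602
RR1 = 228 / 602 = 0.3787

37.9%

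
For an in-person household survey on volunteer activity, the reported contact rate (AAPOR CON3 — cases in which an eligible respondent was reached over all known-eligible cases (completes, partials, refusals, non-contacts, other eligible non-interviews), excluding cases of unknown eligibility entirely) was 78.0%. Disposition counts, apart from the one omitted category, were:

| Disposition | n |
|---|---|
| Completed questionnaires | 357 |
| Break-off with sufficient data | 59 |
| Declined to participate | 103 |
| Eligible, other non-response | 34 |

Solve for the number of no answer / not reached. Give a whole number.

Top = 357 + 59 + 103 + 34 = 553
CON3 = 553 / D = 0.780
D = 553 / 0.780 = 709.0
Other denominator terms total 553
no answer / not reached = 709.0 − 553 ≈ 156

156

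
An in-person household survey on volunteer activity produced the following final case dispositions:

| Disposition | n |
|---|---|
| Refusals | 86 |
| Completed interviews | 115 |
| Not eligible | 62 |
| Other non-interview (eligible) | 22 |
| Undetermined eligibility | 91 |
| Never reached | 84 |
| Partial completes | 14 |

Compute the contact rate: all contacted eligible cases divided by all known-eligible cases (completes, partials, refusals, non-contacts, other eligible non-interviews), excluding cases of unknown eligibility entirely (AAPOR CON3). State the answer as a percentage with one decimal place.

73.8%

Num: 115 + 14 + 86 + 22 = 237
Denom: 115 + 14 + 86 + 84 + 22 = 321
CON3 = 237 / 321 = 0.7383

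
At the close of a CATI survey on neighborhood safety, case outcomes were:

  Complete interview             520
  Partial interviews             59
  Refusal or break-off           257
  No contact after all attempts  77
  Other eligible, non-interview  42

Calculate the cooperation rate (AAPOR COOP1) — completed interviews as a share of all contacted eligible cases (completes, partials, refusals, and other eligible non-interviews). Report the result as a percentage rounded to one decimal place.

Top → 520
Base → 520 + 59 + 257 + 42 = 878
COOP1 = 520 / 878 = 0.5923

59.2%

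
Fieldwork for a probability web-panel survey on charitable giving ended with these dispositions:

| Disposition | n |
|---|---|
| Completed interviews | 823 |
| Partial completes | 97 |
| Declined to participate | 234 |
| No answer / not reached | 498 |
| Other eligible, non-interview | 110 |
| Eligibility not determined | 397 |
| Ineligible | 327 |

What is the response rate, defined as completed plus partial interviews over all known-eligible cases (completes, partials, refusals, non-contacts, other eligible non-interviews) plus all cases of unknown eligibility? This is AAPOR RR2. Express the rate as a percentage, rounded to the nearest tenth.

Numerator → 823 + 97 = 920
Denom → 823 + 97 + 234 + 498 + 110 + 397 = 2159
RR2 = 920 / 2159 = 0.4261

42.6%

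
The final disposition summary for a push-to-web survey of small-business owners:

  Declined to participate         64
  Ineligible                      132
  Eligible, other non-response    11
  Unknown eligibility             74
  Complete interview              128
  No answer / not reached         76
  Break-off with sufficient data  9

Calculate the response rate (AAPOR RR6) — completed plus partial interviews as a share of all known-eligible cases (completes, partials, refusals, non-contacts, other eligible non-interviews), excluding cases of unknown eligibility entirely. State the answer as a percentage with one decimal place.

Top = 128 + 9 = 137
Denominator = 128 + 9 + 64 + 76 + 11 = 288
RR6 = 137 / 288 = 0.4757

47.6%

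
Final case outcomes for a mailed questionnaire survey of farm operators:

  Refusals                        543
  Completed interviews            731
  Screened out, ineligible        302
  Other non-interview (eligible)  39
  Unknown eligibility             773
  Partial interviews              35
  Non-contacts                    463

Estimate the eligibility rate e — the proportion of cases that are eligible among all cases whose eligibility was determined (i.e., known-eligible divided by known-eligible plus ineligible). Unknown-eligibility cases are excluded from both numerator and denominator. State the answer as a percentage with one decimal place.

85.7%

Eligible (known): 731 + 35 + 543 + 463 + 39 = 1811
e = 1811 / (1811 + 302) = 1811 / 2113 = 0.8571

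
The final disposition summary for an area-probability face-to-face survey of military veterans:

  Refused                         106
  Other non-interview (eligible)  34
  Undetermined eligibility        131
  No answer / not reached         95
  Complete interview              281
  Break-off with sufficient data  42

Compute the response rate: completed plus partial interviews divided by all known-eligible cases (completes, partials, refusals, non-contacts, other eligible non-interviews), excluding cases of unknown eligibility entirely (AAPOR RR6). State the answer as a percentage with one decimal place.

57.9%

Num = 281 + 42 = 323
Base = 281 + 42 + 106 + 95 + 34 = 558
RR6 = 323 / 558 = 0.5789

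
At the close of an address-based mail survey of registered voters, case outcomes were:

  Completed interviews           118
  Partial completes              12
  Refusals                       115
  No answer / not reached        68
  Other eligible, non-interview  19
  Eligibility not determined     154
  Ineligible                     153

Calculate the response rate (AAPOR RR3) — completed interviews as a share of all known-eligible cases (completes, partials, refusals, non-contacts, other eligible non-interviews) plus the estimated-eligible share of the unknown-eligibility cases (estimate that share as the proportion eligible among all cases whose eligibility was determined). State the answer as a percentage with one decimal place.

Top → 118
Eligible (known) → 118 + 12 + 115 + 68 + 19 = 332
e = 332 / (332 + 153) = 332 / 485 = 0.6845
e × U → 0.6845 × 154 = 105.41
Base → 332 + 105.41 = 437.41
RR3 = 118 / 437.41 = 0.2698

27.0%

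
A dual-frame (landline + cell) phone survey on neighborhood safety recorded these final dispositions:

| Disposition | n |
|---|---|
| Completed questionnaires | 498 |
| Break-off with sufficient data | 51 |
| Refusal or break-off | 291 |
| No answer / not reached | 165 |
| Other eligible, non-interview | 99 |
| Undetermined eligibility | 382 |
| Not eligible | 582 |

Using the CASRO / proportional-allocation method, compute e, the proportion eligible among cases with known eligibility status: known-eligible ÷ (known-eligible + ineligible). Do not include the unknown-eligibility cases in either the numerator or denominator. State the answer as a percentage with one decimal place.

65.5%

Eligible (known) = 498 + 51 + 291 + 165 + 99 = 1104
e = 1104 / (1104 + 582) = 1104 / 1686 = 0.6548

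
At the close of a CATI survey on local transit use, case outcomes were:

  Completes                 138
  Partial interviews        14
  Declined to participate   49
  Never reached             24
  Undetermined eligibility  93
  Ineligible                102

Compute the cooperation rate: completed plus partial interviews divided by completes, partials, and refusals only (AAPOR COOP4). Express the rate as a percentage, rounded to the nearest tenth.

Numerator = 138 + 14 = 152
Denominator = 138 + 14 + 49 = 201
COOP4 = 152 / 201 = 0.7562

75.6%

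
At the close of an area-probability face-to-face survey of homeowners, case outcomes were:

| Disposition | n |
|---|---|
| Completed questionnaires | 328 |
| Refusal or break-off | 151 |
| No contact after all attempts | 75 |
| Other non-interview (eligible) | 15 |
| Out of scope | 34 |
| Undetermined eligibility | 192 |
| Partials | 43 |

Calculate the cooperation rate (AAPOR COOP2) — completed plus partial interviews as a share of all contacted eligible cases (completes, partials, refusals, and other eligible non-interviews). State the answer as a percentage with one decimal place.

Numerator: 328 + 43 = 371
Denom: 328 + 43 + 151 + 15 = 537
COOP2 = 371 / 537 = 0.6909

69.1%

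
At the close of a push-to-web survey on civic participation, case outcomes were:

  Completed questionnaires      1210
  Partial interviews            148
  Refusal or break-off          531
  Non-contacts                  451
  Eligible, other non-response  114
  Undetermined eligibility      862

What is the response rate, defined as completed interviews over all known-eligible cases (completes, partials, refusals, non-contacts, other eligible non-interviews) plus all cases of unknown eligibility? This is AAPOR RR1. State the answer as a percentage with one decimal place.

36.5%

Numerator = 1210
Denominator = 1210 + 148 + 531 + 451 + 114 + 862 = 3316
RR1 = 1210 / 3316 = 0.3649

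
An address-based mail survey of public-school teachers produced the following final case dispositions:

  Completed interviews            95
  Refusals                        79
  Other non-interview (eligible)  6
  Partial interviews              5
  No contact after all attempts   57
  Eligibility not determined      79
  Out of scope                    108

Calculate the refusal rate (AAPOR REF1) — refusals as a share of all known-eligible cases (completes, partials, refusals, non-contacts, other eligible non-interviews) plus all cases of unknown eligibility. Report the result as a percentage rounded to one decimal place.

24.6%

Top = 79
Denom = 95 + 5 + 79 + 57 + 6 + 79 = 321
REF1 = 79 / 321 = 0.2461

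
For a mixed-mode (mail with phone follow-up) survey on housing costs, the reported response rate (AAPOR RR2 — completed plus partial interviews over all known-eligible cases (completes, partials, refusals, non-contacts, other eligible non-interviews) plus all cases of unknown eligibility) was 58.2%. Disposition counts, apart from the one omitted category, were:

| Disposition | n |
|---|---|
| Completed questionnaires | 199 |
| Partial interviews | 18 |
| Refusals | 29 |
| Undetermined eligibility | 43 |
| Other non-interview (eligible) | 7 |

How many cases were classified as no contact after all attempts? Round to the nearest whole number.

77

Num → 199 + 18 = 217
RR2 = 217 / D = 0.582
D = 217 / 0.582 = 372.9
Rest of base = 296
no contact after all attempts = 372.9 − 296 ≈ 77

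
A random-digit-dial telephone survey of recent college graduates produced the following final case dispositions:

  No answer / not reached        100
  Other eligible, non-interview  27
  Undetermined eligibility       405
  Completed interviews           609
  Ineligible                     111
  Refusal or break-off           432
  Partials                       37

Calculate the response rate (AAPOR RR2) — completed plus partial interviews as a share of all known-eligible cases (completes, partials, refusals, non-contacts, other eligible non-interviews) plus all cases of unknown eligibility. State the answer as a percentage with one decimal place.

40.1%

Top: 609 + 37 = 646
Base: 609 + 37 + 432 + 100 + 27 + 405 = 1610
RR2 = 646 / 1610 = 0.4012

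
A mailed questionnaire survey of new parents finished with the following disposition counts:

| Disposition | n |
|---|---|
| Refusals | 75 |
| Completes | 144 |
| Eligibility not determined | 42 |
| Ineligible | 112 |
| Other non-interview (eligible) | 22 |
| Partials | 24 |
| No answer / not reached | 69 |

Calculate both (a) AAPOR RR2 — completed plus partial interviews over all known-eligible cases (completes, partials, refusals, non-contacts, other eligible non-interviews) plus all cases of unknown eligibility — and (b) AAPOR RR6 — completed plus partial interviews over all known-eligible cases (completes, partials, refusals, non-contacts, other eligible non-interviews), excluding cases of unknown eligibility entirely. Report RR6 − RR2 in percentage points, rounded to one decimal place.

5.6

Num = 144 + 24 = 168
Denominator = 144 + 24 + 75 + 69 + 22 + 42 = 376
RR2 = 168 / 376 = 0.4468
Denominator = 144 + 24 + 75 + 69 + 22 = 334
RR6 = 168 / 334 = 0.5030
Difference = 50.30 − 44.68 = 5.62 percentage points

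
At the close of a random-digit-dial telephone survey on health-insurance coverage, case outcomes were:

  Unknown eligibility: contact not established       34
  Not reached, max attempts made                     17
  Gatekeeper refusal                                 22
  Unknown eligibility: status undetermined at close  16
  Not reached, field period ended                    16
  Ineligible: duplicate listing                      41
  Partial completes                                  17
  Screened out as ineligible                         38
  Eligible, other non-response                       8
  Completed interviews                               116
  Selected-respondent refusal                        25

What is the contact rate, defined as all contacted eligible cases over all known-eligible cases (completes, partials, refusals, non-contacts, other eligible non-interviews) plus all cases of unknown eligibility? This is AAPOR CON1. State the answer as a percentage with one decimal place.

69.4%

Refusals = 22 + 25 = 47
Never reached = 16 + 17 = 33
Unknown eligibility = 34 + 16 = 50
Out of scope = 38 + 41 = 79
Top → 116 + 17 + 47 + 8 = 188
Denom → 116 + 17 + 47 + 33 + 8 + 50 = 271
CON1 = 188 / 271 = 0.6937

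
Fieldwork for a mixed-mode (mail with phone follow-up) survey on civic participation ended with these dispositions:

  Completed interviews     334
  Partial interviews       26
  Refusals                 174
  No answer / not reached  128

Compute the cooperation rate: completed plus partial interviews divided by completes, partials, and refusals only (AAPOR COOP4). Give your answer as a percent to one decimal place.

67.4%

Num: 334 + 26 = 360
Denom: 334 + 26 + 174 = 534
COOP4 = 360 / 534 = 0.6742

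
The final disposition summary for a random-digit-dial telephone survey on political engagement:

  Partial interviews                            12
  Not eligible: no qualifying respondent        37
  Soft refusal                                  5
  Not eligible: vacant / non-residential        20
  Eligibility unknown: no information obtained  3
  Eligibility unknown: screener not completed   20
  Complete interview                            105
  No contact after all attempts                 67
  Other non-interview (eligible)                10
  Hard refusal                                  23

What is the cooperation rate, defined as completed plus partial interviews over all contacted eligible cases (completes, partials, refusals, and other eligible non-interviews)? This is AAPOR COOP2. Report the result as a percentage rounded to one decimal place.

75.5%

Refusals = 23 + 5 = 28
Unknown if eligible = 20 + 3 = 23
Ineligible = 37 + 20 = 57
Top: 105 + 12 = 117
Denominator: 105 + 12 + 28 + 10 = 155
COOP2 = 117 / 155 = 0.7548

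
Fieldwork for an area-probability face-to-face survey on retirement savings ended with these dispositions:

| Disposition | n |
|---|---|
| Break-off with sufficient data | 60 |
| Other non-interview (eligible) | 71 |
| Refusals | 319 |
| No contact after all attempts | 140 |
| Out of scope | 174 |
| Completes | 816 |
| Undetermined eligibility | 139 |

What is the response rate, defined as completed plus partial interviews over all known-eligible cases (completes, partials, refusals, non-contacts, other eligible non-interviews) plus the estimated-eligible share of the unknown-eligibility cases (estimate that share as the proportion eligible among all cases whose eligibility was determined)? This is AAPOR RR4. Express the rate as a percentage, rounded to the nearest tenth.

Top: 816 + 60 = 876
Eligible (known): 816 + 60 + 319 + 140 + 71 = 1406
e = 1406 / (1406 + 174) = 1406 / 1580 = 0.8899
e × U: 0.8899 × 139 = 123.70
Base: 1406 + 123.70 = 1529.70
RR4 = 876 / 1529.70 = 0.5727

57.3%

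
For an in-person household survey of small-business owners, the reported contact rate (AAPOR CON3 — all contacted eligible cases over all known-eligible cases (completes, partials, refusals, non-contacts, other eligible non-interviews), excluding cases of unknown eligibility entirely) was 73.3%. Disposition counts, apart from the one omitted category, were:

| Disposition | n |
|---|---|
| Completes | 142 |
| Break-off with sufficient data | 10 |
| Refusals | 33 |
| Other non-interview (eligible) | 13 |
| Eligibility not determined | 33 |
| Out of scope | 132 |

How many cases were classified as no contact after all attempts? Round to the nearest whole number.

72

Num → 142 + 10 + 33 + 13 = 198
CON3 = 198 / D = 0.733
D = 198 / 0.733 = 270.1
Rest of base = 198
no contact after all attempts = 270.1 − 198 ≈ 72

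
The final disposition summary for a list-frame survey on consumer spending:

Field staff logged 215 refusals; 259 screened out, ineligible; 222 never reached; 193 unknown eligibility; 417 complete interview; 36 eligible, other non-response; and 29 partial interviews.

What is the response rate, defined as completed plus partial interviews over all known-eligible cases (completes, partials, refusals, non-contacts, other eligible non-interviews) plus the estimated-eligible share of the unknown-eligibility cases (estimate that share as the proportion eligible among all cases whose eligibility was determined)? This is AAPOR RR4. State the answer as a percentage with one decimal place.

Numerator: 417 + 29 = 446
Eligible (known): 417 + 29 + 215 + 222 + 36 = 919
e = 919 / (919 + 259) = 919 / 1178 = 0.7801
e × U: 0.7801 × 193 = 150.56
Denominator: 919 + 150.56 = 1069.56
RR4 = 446 / 1069.56 = 0.4170

41.7%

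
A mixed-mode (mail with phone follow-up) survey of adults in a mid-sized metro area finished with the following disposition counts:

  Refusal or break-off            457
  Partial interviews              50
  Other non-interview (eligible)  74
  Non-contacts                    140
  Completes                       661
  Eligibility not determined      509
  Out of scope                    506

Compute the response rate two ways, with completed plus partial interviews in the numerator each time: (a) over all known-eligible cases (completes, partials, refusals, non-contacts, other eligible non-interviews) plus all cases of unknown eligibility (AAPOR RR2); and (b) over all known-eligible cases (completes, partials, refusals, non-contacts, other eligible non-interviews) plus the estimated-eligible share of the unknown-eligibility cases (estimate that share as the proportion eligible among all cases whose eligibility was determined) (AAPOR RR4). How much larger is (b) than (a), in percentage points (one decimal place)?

2.9

Top: 661 + 50 = 711
Base: 661 + 50 + 457 + 140 + 74 + 509 = 1891
RR2 = 711 / 1891 = 0.3760
Eligible (known): 661 + 50 + 457 + 140 + 74 = 1382
e = 1382 / (1382 + 506) = 1382 / 1888 = 0.7320
e × U: 0.7320 × 509 = 372.59
Base: 1382 + 372.59 = 1754.59
RR4 = 711 / 1754.59 = 0.4052
Difference = 40.52 − 37.60 = 2.92 percentage points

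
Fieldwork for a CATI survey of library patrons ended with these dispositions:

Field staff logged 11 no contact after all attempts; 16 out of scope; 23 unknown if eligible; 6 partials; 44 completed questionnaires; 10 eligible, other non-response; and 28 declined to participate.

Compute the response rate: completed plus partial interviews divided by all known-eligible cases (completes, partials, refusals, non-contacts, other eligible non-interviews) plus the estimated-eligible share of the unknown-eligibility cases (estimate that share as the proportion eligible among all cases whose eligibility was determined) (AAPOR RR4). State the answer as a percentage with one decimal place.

Numerator = 44 + 6 = 50
Known eligible = 44 + 6 + 28 + 11 + 10 = 99
e = 99 / (99 + 16) = 99 / 115 = 0.8609
Estimated eligible among unknowns = 0.8609 × 23 = 19.80
Denom = 99 + 19.80 = 118.80
RR4 = 50 / 118.80 = 0.4209

42.1%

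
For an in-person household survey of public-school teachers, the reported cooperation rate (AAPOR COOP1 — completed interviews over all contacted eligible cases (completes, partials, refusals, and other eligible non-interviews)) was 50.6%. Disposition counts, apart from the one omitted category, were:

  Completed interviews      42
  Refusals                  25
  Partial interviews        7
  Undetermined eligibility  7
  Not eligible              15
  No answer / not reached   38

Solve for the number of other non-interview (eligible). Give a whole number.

9

COOP1 = 42 / D = 0.506
D = 42 / 0.506 = 83.0
Remaining denominator categories sum to 74
other non-interview (eligible) = 83.0 − 74 ≈ 9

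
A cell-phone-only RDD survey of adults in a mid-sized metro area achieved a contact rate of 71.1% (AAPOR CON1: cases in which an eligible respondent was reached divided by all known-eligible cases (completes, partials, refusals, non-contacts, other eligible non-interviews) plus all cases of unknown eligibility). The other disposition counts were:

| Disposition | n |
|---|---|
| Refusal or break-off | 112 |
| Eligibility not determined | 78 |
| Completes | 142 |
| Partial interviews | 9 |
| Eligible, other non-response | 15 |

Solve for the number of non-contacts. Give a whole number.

35

Numerator → 142 + 9 + 112 + 15 = 278
CON1 = 278 / D = 0.711
D = 278 / 0.711 = 391.0
Remaining denominator categories sum to 356
non-contacts = 391.0 − 356 ≈ 35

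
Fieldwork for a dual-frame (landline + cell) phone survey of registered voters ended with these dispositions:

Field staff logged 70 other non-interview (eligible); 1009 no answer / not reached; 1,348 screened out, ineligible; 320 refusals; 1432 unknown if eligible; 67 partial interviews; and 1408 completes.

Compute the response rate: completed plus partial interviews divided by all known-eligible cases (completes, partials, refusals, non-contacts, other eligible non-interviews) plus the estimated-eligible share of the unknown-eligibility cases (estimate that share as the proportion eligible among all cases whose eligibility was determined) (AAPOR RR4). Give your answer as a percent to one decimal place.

38.3%

Top → 1408 + 67 = 1475
Eligible (known) → 1408 + 67 + 320 + 1009 + 70 = 2874
e = 2874 / (2874 + 1348) = 2874 / 4222 = 0.6807
Eligible share of unknowns → 0.6807 × 1432 = 974.76
Denominator → 2874 + 974.76 = 3848.76
RR4 = 1475 / 3848.76 = 0.3832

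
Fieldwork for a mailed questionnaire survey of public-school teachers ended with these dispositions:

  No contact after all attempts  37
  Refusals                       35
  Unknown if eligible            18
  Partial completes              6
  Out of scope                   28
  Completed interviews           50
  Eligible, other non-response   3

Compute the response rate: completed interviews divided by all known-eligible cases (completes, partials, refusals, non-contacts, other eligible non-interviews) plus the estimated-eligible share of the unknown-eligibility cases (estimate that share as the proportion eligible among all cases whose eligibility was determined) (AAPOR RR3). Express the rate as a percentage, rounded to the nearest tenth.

Num → 50
Known eligible → 50 + 6 + 35 + 37 + 3 = 131
e = 131 / (131 + 28) = 131 / 159 = 0.8239
Estimated eligible among unknowns → 0.8239 × 18 = 14.83
Denom → 131 + 14.83 = 145.83
RR3 = 50 / 145.83 = 0.3429

34.3%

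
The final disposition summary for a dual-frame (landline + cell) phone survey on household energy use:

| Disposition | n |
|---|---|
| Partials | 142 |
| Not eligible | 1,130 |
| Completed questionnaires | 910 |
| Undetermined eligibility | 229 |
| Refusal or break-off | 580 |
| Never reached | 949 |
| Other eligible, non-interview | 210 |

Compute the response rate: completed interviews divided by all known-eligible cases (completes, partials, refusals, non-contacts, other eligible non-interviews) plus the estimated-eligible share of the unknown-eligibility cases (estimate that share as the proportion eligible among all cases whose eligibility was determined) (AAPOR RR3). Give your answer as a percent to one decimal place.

Top → 910
Known eligible → 910 + 142 + 580 + 949 + 210 = 2791
e = 2791 / (2791 + 1130) = 2791 / 3921 = 0.7118
Eligible share of unknowns → 0.7118 × 229 = 163.00
Denom → 2791 + 163.00 = 2954.00
RR3 = 910 / 2954.00 = 0.3081

30.8%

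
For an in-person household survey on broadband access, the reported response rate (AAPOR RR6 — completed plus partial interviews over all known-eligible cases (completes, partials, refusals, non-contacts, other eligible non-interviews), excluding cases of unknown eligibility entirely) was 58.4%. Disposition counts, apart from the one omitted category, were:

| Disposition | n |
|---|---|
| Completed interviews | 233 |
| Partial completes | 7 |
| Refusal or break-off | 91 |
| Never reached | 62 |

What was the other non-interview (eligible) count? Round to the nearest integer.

18

Numerator = 233 + 7 = 240
RR6 = 240 / D = 0.584
D = 240 / 0.584 = 411.0
Rest of base = 393
other non-interview (eligible) = 411.0 − 393 ≈ 18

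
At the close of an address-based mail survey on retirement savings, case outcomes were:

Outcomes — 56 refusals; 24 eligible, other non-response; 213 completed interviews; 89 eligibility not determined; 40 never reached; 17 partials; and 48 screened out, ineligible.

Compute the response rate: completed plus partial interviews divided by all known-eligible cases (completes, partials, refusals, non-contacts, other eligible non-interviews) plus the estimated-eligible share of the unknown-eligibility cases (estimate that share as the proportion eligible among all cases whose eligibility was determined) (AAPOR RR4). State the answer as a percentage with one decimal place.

Numerator: 213 + 17 = 230
Known eligible: 213 + 17 + 56 + 40 + 24 = 350
e = 350 / (350 + 48) = 350 / 398 = 0.8794
Eligible share of unknowns: 0.8794 × 89 = 78.27
Denominator: 350 + 78.27 = 428.27
RR4 = 230 / 428.27 = 0.5370

53.7%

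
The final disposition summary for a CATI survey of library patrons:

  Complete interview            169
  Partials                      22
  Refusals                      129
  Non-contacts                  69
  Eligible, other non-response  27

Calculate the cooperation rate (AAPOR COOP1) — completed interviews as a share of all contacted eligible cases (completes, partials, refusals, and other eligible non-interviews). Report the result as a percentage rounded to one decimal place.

48.7%

Numerator = 169
Base = 169 + 22 + 129 + 27 = 347
COOP1 = 169 / 347 = 0.4870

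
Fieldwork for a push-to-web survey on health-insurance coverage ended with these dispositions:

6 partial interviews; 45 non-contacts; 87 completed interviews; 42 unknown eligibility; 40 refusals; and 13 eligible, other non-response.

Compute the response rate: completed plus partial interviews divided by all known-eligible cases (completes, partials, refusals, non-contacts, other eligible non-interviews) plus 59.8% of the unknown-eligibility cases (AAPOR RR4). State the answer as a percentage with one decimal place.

Top → 87 + 6 = 93
Determined eligible → 87 + 6 + 40 + 45 + 13 = 191
Eligible share of unknowns → 0.5980 × 42 = 25.12
Denom → 191 + 25.12 = 216.12
RR4 = 93 / 216.12 = 0.4303

43.0%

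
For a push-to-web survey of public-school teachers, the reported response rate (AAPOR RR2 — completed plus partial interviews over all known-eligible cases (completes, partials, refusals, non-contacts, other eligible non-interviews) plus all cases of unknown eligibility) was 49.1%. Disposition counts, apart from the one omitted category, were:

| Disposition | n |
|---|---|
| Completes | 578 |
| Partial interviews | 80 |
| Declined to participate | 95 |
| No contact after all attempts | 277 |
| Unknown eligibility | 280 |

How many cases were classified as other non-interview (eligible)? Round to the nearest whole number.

Top = 578 + 80 = 658
RR2 = 658 / D = 0.491
D = 658 / 0.491 = 1340.1
Other denominator terms total 1310
other non-interview (eligible) = 1340.1 − 1310 ≈ 30

30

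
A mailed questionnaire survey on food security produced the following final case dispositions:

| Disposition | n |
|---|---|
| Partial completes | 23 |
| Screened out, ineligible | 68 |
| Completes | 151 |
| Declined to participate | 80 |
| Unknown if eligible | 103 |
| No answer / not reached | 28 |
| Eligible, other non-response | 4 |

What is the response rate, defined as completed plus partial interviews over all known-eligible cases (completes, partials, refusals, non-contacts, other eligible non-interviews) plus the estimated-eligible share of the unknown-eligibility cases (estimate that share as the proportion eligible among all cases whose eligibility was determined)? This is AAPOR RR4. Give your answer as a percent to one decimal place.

47.1%

Num = 151 + 23 = 174
Eligible (known) = 151 + 23 + 80 + 28 + 4 = 286
e = 286 / (286 + 68) = 286 / 354 = 0.8079
Estimated eligible among unknowns = 0.8079 × 103 = 83.21
Denom = 286 + 83.21 = 369.21
RR4 = 174 / 369.21 = 0.4713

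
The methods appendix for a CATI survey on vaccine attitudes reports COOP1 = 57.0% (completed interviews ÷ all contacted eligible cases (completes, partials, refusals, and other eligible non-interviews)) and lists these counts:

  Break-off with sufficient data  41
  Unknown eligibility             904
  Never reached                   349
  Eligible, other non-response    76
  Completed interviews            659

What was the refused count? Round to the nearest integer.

COOP1 = 659 / D = 0.570
D = 659 / 0.570 = 1156.1
Rest of base = 776
refused = 1156.1 − 776 ≈ 380

380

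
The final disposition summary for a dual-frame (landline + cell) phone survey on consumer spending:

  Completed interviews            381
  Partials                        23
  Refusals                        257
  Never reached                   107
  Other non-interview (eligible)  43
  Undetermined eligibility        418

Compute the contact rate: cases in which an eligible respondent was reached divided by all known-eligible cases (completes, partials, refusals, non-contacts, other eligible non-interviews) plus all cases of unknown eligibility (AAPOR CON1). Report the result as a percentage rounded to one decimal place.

Top = 381 + 23 + 257 + 43 = 704
Base = 381 + 23 + 257 + 107 + 43 + 418 = 1229
CON1 = 704 / 1229 = 0.5728

57.3%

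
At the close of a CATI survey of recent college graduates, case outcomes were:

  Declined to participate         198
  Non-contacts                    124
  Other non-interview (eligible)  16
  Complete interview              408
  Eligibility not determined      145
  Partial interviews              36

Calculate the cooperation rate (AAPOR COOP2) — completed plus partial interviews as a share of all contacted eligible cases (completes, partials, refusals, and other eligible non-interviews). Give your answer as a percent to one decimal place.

Top → 408 + 36 = 444
Base → 408 + 36 + 198 + 16 = 658
COOP2 = 444 / 658 = 0.6748

67.5%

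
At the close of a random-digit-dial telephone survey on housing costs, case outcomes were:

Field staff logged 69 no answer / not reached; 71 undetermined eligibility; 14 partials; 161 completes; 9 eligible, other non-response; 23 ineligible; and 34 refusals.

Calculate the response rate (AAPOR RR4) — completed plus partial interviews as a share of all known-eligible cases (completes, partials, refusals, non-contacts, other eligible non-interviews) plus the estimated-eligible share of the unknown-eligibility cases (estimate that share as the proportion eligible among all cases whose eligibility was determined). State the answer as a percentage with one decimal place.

49.6%

Numerator → 161 + 14 = 175
Known eligible → 161 + 14 + 34 + 69 + 9 = 287
e = 287 / (287 + 23) = 287 / 310 = 0.9258
Eligible share of unknowns → 0.9258 × 71 = 65.73
Denominator → 287 + 65.73 = 352.73
RR4 = 175 / 352.73 = 0.4961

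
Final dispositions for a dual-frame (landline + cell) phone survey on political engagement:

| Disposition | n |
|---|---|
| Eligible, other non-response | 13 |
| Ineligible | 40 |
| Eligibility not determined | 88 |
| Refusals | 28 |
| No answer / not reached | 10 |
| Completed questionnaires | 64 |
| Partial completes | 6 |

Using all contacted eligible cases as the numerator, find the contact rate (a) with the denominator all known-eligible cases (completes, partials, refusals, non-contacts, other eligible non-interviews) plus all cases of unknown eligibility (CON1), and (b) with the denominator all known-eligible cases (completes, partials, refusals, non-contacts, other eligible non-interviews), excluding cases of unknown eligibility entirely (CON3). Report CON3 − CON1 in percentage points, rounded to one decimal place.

Num = 64 + 6 + 28 + 13 = 111
Base = 64 + 6 + 28 + 10 + 13 + 88 = 209
CON1 = 111 / 209 = 0.5311
Base = 64 + 6 + 28 + 10 + 13 = 121
CON3 = 111 / 121 = 0.9174
Difference = 91.74 − 53.11 = 38.63 percentage points

38.6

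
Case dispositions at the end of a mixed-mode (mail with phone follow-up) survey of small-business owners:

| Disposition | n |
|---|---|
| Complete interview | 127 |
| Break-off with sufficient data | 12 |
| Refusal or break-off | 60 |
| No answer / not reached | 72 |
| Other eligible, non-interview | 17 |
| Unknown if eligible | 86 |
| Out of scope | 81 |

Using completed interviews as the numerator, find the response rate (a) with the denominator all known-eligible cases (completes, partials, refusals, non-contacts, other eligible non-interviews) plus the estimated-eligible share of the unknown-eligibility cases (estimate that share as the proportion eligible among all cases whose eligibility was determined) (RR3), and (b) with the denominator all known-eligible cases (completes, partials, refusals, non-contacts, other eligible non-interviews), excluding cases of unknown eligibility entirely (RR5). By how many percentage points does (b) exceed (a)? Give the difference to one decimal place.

Num → 127
Known eligible → 127 + 12 + 60 + 72 + 17 = 288
e = 288 / (288 + 81) = 288 / 369 = 0.7805
Estimated eligible among unknowns → 0.7805 × 86 = 67.12
Denominator → 288 + 67.12 = 355.12
RR3 = 127 / 355.12 = 0.3576
Denominator → 127 + 12 + 60 + 72 + 17 = 288
RR5 = 127 / 288 = 0.4410
Difference = 44.10 − 35.76 = 8.34 percentage points

8.3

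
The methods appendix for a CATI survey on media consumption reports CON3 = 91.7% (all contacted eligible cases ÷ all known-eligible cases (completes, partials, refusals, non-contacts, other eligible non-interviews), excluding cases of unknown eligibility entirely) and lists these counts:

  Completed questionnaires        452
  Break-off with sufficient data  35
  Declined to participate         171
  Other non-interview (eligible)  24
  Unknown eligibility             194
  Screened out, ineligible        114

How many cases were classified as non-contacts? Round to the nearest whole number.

Numerator = 452 + 35 + 171 + 24 = 682
CON3 = 682 / D = 0.917
D = 682 / 0.917 = 743.7
Remaining denominator categories sum to 682
non-contacts = 743.7 − 682 ≈ 62

62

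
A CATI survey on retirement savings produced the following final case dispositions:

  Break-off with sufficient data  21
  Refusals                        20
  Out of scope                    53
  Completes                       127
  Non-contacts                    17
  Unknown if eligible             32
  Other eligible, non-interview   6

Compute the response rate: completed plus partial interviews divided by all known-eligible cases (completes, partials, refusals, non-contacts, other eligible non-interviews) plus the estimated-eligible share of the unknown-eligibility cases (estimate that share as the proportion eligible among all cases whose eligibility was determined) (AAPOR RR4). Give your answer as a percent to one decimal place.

68.5%

Numerator → 127 + 21 = 148
Determined eligible → 127 + 21 + 20 + 17 + 6 = 191
e = 191 / (191 + 53) = 191 / 244 = 0.7828
Estimated eligible among unknowns → 0.7828 × 32 = 25.05
Base → 191 + 25.05 = 216.05
RR4 = 148 / 216.05 = 0.6850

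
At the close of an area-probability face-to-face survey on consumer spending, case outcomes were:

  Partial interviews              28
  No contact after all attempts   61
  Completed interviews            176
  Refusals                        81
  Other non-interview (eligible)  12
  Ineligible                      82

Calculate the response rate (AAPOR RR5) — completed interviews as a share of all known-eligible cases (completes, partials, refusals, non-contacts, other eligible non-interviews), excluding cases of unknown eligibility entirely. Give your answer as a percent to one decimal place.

49.2%

Num → 176
Denom → 176 + 28 + 81 + 61 + 12 = 358
RR5 = 176 / 358 = 0.4916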